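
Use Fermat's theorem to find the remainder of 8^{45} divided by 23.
8

By Fermat's Little Theorem, a^(p-1) ≡ 1 (mod p) for prime p and gcd(a, p) = 1
Here p = 23, so 8^22 ≡ 1 (mod 23)
We can reduce the exponent: 45 mod 22 = 1
So 8^45 ≡ 8^1 (mod 23)
Computing: 8^1 mod 23 = 8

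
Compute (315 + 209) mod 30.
14

(315 + 209) = 524
524 mod 30 = 14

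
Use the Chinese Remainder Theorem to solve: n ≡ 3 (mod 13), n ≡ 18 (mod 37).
55

Using the Chinese Remainder Theorem:
M = product of moduli = 481
For equation 1: M_1 = 37, 37 ≡ 11 (mod 13), inverse of 37 mod 13 is 6 (check: 11 × 6 = 66 ≡ 1 (mod 13))
For equation 2: M_2 = 13, 13 ≡ 13 (mod 37), inverse of 13 mod 37 is 20 (check: 13 × 20 = 260 ≡ 1 (mod 37))
Combine: n ≡ Σ r_i×M_i×(M_i⁻¹ mod m_i) = 3×37×6 + 18×13×20 = 666 + 4680 = 5346
5346 mod 481 = 55
n ≡ 55 (mod 481)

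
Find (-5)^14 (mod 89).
Using repeated squaring. (-5) ≡ 84 (mod 89). 14 = 8 + 4 + 2 (binary 1110). Repeated squaring mod 89: 84^1 ≡ 84; 84^2 ≡ 84² = 7056 ≡ 25; 84^4 ≡ 25² = 625 ≡ 2; 84^8 ≡ 2² = 4 ≡ 4. Multiply: (-5)^14 ≡ 84^8 × 84^4 × 84^2 ≡ 4 × 2 × 25 (mod 89): 4 × 2 = 8 ≡ 8; 8 × 25 = 200 ≡ 22. So (-5)^14 ≡ 22 (mod 89).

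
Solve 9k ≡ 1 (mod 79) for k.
44

Using Extended Euclidean Algorithm:
gcd(9, 79) = 1
Bezout coefficients: 9 × -35 + 79 × 4 = 1
So 9 × -35 ≡ 1 (mod 79)
The inverse is -35 mod 79 = 44
Verification: 9 × 44 = 396 = 5 × 79 + 1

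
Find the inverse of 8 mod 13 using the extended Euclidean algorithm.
Extended GCD: 8(5) + 13(-3) = 1. So 8^(-1) ≡ 5 ≡ 5 (mod 13). Verify: 8 × 5 = 40 ≡ 1 (mod 13)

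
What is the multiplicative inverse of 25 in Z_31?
25^(-1) ≡ 5 (mod 31). Verification: 25 × 5 = 125 ≡ 1 (mod 31)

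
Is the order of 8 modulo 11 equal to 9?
No, the actual order is 10, not 9.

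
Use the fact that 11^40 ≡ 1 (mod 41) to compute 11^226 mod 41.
By Fermat: 11^{40} ≡ 1 (mod 41). 226 = 5×40 + 26. So 11^{226} ≡ 11^{26} ≡ 8 (mod 41)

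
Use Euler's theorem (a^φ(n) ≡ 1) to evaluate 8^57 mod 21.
By Euler: 8^{12} ≡ 1 (mod 21) since gcd(8, 21) = 1. 57 = 4×12 + 9. So 8^{57} ≡ 8^{9} ≡ 8 (mod 21)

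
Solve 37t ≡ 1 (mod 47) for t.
37^(-1) ≡ 14 (mod 47). Verification: 37 × 14 = 518 ≡ 1 (mod 47)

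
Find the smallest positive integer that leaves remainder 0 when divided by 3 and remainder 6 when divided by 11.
M = 3 × 11 = 33. M₁ = 11, y₁ ≡ 2 (mod 3). M₂ = 3, y₂ ≡ 4 (mod 11). z = 0×11×2 + 6×3×4 ≡ 6 (mod 33). The smallest positive such number is 6.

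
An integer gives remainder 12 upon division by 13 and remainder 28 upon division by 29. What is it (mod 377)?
M = 13 × 29 = 377. M₁ = 29, y₁ ≡ 9 (mod 13). M₂ = 13, y₂ ≡ 9 (mod 29). r = 12×29×9 + 28×13×9 ≡ 376 (mod 377). The smallest positive such number is 376.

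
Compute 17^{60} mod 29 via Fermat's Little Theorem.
1

By Fermat's Little Theorem, a^(p-1) ≡ 1 (mod p) for prime p and gcd(a, p) = 1
Here p = 29, so 17^28 ≡ 1 (mod 29)
We can reduce the exponent: 60 mod 28 = 4
So 17^60 ≡ 17^4 (mod 29)
Computing: 17^4 mod 29 = 1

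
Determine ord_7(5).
Powers of 5 mod 7: 5^1≡5, 5^2≡4, 5^3≡6, 5^4≡2, 5^5≡3, 5^6≡1. Order = 6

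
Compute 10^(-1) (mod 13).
4

Using Extended Euclidean Algorithm:
gcd(10, 13) = 1
Bezout coefficients: 10 × 4 + 13 × -3 = 1
So 10 × 4 ≡ 1 (mod 13)
The inverse is 4 mod 13 = 4
Verification: 10 × 4 = 40 = 3 × 13 + 1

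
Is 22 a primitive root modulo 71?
Yes

To verify, check if 22^(70/q) ≢ 1 (mod 71) for each prime divisor q of 70
Divisors of 70 = 70: [1, 2, 5, 7, 10, 14, 35, 70]
  22^(70/2) = 22^35 ≡ 70 (mod 71)
  22^(70/5) = 22^14 ≡ 5 (mod 71)
  22^(70/7) = 22^10 ≡ 37 (mod 71)
Conclusion: 22 is a primitive root modulo 71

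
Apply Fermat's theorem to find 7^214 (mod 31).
By Fermat: 7^{30} ≡ 1 (mod 31). 214 ≡ 4 (mod 30). So 7^{214} ≡ 7^{4} ≡ 14 (mod 31)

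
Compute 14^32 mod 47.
Using repeated squaring. 32 = 32 (binary 100000). Repeated squaring mod 47: 14^1 ≡ 14; 14^2 ≡ 14² = 196 ≡ 8; 14^4 ≡ 8² = 64 ≡ 17; 14^8 ≡ 17² = 289 ≡ 7; 14^16 ≡ 7² = 49 ≡ 2; 14^32 ≡ 2² = 4 ≡ 4. So 14^32 ≡ 4 (mod 47).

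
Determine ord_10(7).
Powers of 7 mod 10: 7^1≡7, 7^2≡9, 7^3≡3, 7^4≡1. Order = 4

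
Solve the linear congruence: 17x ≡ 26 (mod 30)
28

Since gcd(17, 30) = 1 divides 26, a solution exists.
Multiply both sides by the inverse of 17 mod 30:
  17^(-1) mod 30 = 23
  x ≡ 23 × 26 ≡ 598 ≡ 28 (mod 30)
Verification: 17 × 28 = 476 = 15 × 30 + 26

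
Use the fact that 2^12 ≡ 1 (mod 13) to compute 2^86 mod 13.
By Fermat: 2^{12} ≡ 1 (mod 13). 86 = 7×12 + 2. So 2^{86} ≡ 2^{2} ≡ 4 (mod 13)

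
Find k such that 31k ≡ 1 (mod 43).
31^(-1) ≡ 25 (mod 43). Verification: 31 × 25 = 775 ≡ 1 (mod 43)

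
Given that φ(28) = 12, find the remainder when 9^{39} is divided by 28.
By Euler: 9^{12} ≡ 1 (mod 28) since gcd(9, 28) = 1. 39 = 3×12 + 3. So 9^{39} ≡ 9^{3} ≡ 1 (mod 28)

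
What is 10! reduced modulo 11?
By Wilson's theorem, (10)! ≡ -1 ≡ 10 (mod 11)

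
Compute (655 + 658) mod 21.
11

(655 + 658) = 1313
1313 mod 21 = 11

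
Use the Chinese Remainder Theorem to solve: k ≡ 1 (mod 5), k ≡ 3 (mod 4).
M = 5 × 4 = 20. M₁ = 4, y₁ ≡ 4 (mod 5). M₂ = 5, y₂ ≡ 1 (mod 4). k = 1×4×4 + 3×5×1 ≡ 11 (mod 20)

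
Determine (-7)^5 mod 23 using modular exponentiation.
(-7) ≡ 16 (mod 23). 5 = 4 + 1 (binary 101). Repeated squaring mod 23: 16^1 ≡ 16; 16^2 ≡ 16² = 256 ≡ 3; 16^4 ≡ 3² = 9 ≡ 9. Multiply: (-7)^5 ≡ 16^4 × 16^1 ≡ 9 × 16 (mod 23): 9 × 16 = 144 ≡ 6. So (-7)^5 ≡ 6 (mod 23).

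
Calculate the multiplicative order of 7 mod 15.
Powers of 7 mod 15: 7^1≡7, 7^2≡4, 7^3≡13, 7^4≡1. Order = 4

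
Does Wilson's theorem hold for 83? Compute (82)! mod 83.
(82)! mod 83 = 82. Since this equals -1 (mod 83), Wilson confirms 83 is prime.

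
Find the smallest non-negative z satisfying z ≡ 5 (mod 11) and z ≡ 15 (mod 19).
M = 11 × 19 = 209. M₁ = 19, y₁ ≡ 7 (mod 11). M₂ = 11, y₂ ≡ 7 (mod 19). z = 5×19×7 + 15×11×7 ≡ 148 (mod 209)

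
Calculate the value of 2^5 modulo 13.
5 = 4 + 1 (binary 101). Repeated squaring mod 13: 2^1 ≡ 2; 2^2 ≡ 2² = 4 ≡ 4; 2^4 ≡ 4² = 16 ≡ 3. Multiply: 2^5 = 2^4 × 2^1 ≡ 3 × 2 (mod 13): 3 × 2 = 6 ≡ 6. So 2^5 ≡ 6 (mod 13).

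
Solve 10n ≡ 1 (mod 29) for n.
10^(-1) ≡ 3 (mod 29). Verification: 10 × 3 = 30 ≡ 1 (mod 29)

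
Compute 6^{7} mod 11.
8

Using successive squaring:
Binary expansion of 7: 111
Powers of 6 mod 11 (each is the square of the previous):
  6^1 ≡ 6 (mod 11)
  6^2 ≡ 6² = 36 ≡ 3 (mod 11)
  6^4 ≡ 3² = 9 ≡ 9 (mod 11)
7 = 4 + 2 + 1, so 6^7 = 6^4 × 6^2 × 6^1 ≡ 9 × 3 × 6 (mod 11)
Multiplying step by step:
  9 × 3 = 27 ≡ 5 (mod 11)
  5 × 6 = 30 ≡ 8 (mod 11)
Result: 6^7 ≡ 8 (mod 11)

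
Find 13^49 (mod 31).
Using Fermat: 13^{30} ≡ 1 (mod 31). 49 ≡ 19 (mod 30). So 13^{49} ≡ 13^{19} ≡ 21 (mod 31)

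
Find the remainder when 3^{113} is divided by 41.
By Fermat: 3^{40} ≡ 1 (mod 41). 113 = 2×40 + 33. So 3^{113} ≡ 3^{33} ≡ 3 (mod 41)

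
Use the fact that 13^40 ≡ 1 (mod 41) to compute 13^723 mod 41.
By Fermat: 13^{40} ≡ 1 (mod 41). 723 ≡ 3 (mod 40). So 13^{723} ≡ 13^{3} ≡ 24 (mod 41)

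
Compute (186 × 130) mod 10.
0

(186 × 130) = 24180
24180 mod 10 = 0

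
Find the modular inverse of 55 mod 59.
55^(-1) ≡ 44 (mod 59). Verification: 55 × 44 = 2420 ≡ 1 (mod 59)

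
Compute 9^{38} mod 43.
31

Using successive squaring:
Binary expansion of 38: 100110
Powers of 9 mod 43 (each is the square of the previous):
  9^1 ≡ 9 (mod 43)
  9^2 ≡ 9² = 81 ≡ 38 (mod 43)
  9^4 ≡ 38² = 1444 ≡ 25 (mod 43)
  9^8 ≡ 25² = 625 ≡ 23 (mod 43)
  9^16 ≡ 23² = 529 ≡ 13 (mod 43)
  9^32 ≡ 13² = 169 ≡ 40 (mod 43)
38 = 32 + 4 + 2, so 9^38 = 9^32 × 9^4 × 9^2 ≡ 40 × 25 × 38 (mod 43)
Multiplying step by step:
  40 × 25 = 1000 ≡ 11 (mod 43)
  11 × 38 = 418 ≡ 31 (mod 43)
Result: 9^38 ≡ 31 (mod 43)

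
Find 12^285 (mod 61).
Using Fermat: 12^{60} ≡ 1 (mod 61). 285 ≡ 45 (mod 60). So 12^{285} ≡ 12^{45} ≡ 1 (mod 61)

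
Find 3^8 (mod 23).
8 = 8 (binary 1000). Repeated squaring mod 23: 3^1 ≡ 3; 3^2 ≡ 3² = 9 ≡ 9; 3^4 ≡ 9² = 81 ≡ 12; 3^8 ≡ 12² = 144 ≡ 6. So 3^8 ≡ 6 (mod 23).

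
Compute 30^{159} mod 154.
106

Using successive squaring:
Binary expansion of 159: 10011111
Powers of 30 mod 154 (each is the square of the previous):
  30^1 ≡ 30 (mod 154)
  30^2 ≡ 30² = 900 ≡ 130 (mod 154)
  30^4 ≡ 130² = 16900 ≡ 114 (mod 154)
  30^8 ≡ 114² = 12996 ≡ 60 (mod 154)
  30^16 ≡ 60² = 3600 ≡ 58 (mod 154)
  30^32 ≡ 58² = 3364 ≡ 130 (mod 154)
  30^64 ≡ 130² = 16900 ≡ 114 (mod 154)
  30^128 ≡ 114² = 12996 ≡ 60 (mod 154)
159 = 128 + 16 + 8 + 4 + 2 + 1, so 30^159 = 30^128 × 30^16 × 30^8 × 30^4 × 30^2 × 30^1 ≡ 60 × 58 × 60 × 114 × 130 × 30 (mod 154)
Multiplying step by step:
  60 × 58 = 3480 ≡ 92 (mod 154)
  92 × 60 = 5520 ≡ 130 (mod 154)
  130 × 114 = 14820 ≡ 36 (mod 154)
  36 × 130 = 4680 ≡ 60 (mod 154)
  60 × 30 = 1800 ≡ 106 (mod 154)
Result: 30^159 ≡ 106 (mod 154)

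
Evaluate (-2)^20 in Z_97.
Using repeated squaring. (-2) ≡ 95 (mod 97). 20 = 16 + 4 (binary 10100). Repeated squaring mod 97: 95^1 ≡ 95; 95^2 ≡ 95² = 9025 ≡ 4; 95^4 ≡ 4² = 16 ≡ 16; 95^8 ≡ 16² = 256 ≡ 62; 95^16 ≡ 62² = 3844 ≡ 61. Multiply: (-2)^20 ≡ 95^16 × 95^4 ≡ 61 × 16 (mod 97): 61 × 16 = 976 ≡ 6. So (-2)^20 ≡ 6 (mod 97).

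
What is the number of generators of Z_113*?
Number of primitive roots mod 113 = φ(112) = 48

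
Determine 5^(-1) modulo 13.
5^(-1) ≡ 8 (mod 13). Verification: 5 × 8 = 40 ≡ 1 (mod 13)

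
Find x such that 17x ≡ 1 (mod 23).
17^(-1) ≡ 19 (mod 23). Verification: 17 × 19 = 323 ≡ 1 (mod 23)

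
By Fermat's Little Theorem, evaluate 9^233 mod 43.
By Fermat: 9^{42} ≡ 1 (mod 43). 233 = 5×42 + 23. So 9^{233} ≡ 9^{23} ≡ 38 (mod 43)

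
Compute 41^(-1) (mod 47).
41^(-1) ≡ 39 (mod 47). Verification: 41 × 39 = 1599 ≡ 1 (mod 47)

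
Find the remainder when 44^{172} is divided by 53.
By Fermat: 44^{52} ≡ 1 (mod 53). 172 = 3×52 + 16. So 44^{172} ≡ 44^{16} ≡ 13 (mod 53)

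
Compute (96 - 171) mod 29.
12

(96 - 171) = -75
-75 mod 29 = 12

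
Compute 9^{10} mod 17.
13

Using successive squaring:
Binary expansion of 10: 1010
Powers of 9 mod 17 (each is the square of the previous):
  9^1 ≡ 9 (mod 17)
  9^2 ≡ 9² = 81 ≡ 13 (mod 17)
  9^4 ≡ 13² = 169 ≡ 16 (mod 17)
  9^8 ≡ 16² = 256 ≡ 1 (mod 17)
10 = 8 + 2, so 9^10 = 9^8 × 9^2 ≡ 1 × 13 (mod 17)
Multiplying step by step:
  1 × 13 = 13 ≡ 13 (mod 17)
Result: 9^10 ≡ 13 (mod 17)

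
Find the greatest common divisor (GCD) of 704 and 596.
4

Using the Euclidean algorithm:
704 = 1 × 596 + 108
596 = 5 × 108 + 56
108 = 1 × 56 + 52
56 = 1 × 52 + 4
52 = 13 × 4 + 0

GCD(704, 596) = 4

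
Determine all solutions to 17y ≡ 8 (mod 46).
14

Since gcd(17, 46) = 1 divides 8, a solution exists.
Multiply both sides by the inverse of 17 mod 46:
  17^(-1) mod 46 = 19
  x ≡ 19 × 8 ≡ 152 ≡ 14 (mod 46)
Verification: 17 × 14 = 238 = 5 × 46 + 8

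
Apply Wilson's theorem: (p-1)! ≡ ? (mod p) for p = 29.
By Wilson's theorem, (28)! ≡ -1 ≡ 28 (mod 29)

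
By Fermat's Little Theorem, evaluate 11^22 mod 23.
By Fermat's Little Theorem, 11^{22} ≡ 1 (mod 23) since 23 is prime and gcd(11, 23) = 1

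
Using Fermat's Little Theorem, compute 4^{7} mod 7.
4

By Fermat's Little Theorem, a^(p-1) ≡ 1 (mod p) for prime p and gcd(a, p) = 1
Here p = 7, so 4^6 ≡ 1 (mod 7)
We can reduce the exponent: 7 mod 6 = 1
So 4^7 ≡ 4^1 (mod 7)
Computing: 4^1 mod 7 = 4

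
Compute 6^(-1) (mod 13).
6^(-1) ≡ 11 (mod 13). Verification: 6 × 11 = 66 ≡ 1 (mod 13)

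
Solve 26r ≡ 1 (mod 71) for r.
26^(-1) ≡ 41 (mod 71). Verification: 26 × 41 = 1066 ≡ 1 (mod 71)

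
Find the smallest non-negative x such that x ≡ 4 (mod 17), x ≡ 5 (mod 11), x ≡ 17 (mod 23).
3030

Using the Chinese Remainder Theorem:
M = product of moduli = 4301
For equation 1: M_1 = 253, 253 ≡ 15 (mod 17), inverse of 253 mod 17 is 8 (check: 15 × 8 = 120 ≡ 1 (mod 17))
For equation 2: M_2 = 391, 391 ≡ 6 (mod 11), inverse of 391 mod 11 is 2 (check: 6 × 2 = 12 ≡ 1 (mod 11))
For equation 3: M_3 = 187, 187 ≡ 3 (mod 23), inverse of 187 mod 23 is 8 (check: 3 × 8 = 24 ≡ 1 (mod 23))
Combine: x ≡ Σ r_i×M_i×(M_i⁻¹ mod m_i) = 4×253×8 + 5×391×2 + 17×187×8 = 8096 + 3910 + 25432 = 37438
37438 mod 4301 = 3030
x ≡ 3030 (mod 4301)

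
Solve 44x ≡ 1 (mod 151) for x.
44^(-1) ≡ 127 (mod 151). Verification: 44 × 127 = 5588 ≡ 1 (mod 151)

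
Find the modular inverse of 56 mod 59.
56^(-1) ≡ 39 (mod 59). Verification: 56 × 39 = 2184 ≡ 1 (mod 59)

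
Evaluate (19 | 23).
(19/23) = 19^{11} mod 23 = -1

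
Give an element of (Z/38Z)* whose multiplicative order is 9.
5 has order 9 mod 38 since 5^{9} ≡ 1 (mod 38) and no smaller power works.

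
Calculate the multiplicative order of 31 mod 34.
Powers of 31 mod 34: 31^1≡31, 31^2≡9, 31^3≡7, 31^4≡13, 31^5≡29, 31^6≡15, 31^7≡23, 31^8≡33, 31^9≡3, 31^10≡25, 31^11≡27, 31^12≡21, 31^13≡5, 31^14≡19, 31^15≡11, 31^16≡1. Order = 16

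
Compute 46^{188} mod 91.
16

Using successive squaring:
Binary expansion of 188: 10111100
Powers of 46 mod 91 (each is the square of the previous):
  46^1 ≡ 46 (mod 91)
  46^2 ≡ 46² = 2116 ≡ 23 (mod 91)
  46^4 ≡ 23² = 529 ≡ 74 (mod 91)
  46^8 ≡ 74² = 5476 ≡ 16 (mod 91)
  46^16 ≡ 16² = 256 ≡ 74 (mod 91)
  46^32 ≡ 74² = 5476 ≡ 16 (mod 91)
  46^64 ≡ 16² = 256 ≡ 74 (mod 91)
  46^128 ≡ 74² = 5476 ≡ 16 (mod 91)
188 = 128 + 32 + 16 + 8 + 4, so 46^188 = 46^128 × 46^32 × 46^16 × 46^8 × 46^4 ≡ 16 × 16 × 74 × 16 × 74 (mod 91)
Multiplying step by step:
  16 × 16 = 256 ≡ 74 (mod 91)
  74 × 74 = 5476 ≡ 16 (mod 91)
  16 × 16 = 256 ≡ 74 (mod 91)
  74 × 74 = 5476 ≡ 16 (mod 91)
Result: 46^188 ≡ 16 (mod 91)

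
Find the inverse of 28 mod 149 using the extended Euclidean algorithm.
Extended GCD: 28(16) + 149(-3) = 1. So 28^(-1) ≡ 16 ≡ 16 (mod 149). Verify: 28 × 16 = 448 ≡ 1 (mod 149)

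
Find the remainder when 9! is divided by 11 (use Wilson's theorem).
(10)! = (9)! × (10) ≡ -1 (mod 11). So (9)! ≡ -1 × (10)^(-1) ≡ (-1)×(-1) = 1 (mod 11)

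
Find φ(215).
168

Prime factorization: 215 = 5 × 43
Using the formula φ(n) = n × Π(1 - 1/p) for each prime factor p:
φ(215) = 215 × (1 - 1/5) × (1 - 1/43)
φ(215) = 168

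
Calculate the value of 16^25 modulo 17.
Using Fermat: 16^{16} ≡ 1 (mod 17). 25 ≡ 9 (mod 16). So 16^{25} ≡ 16^{9} ≡ 16 (mod 17)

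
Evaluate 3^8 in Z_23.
8 = 8 (binary 1000). Repeated squaring mod 23: 3^1 ≡ 3; 3^2 ≡ 3² = 9 ≡ 9; 3^4 ≡ 9² = 81 ≡ 12; 3^8 ≡ 12² = 144 ≡ 6. So 3^8 ≡ 6 (mod 23).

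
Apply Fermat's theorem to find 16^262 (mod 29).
By Fermat: 16^{28} ≡ 1 (mod 29). 262 ≡ 10 (mod 28). So 16^{262} ≡ 16^{10} ≡ 7 (mod 29)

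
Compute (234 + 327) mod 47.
44

(234 + 327) = 561
561 mod 47 = 44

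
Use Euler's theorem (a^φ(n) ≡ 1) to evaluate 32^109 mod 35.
By Euler: 32^{24} ≡ 1 (mod 35) since gcd(32, 35) = 1. 109 = 4×24 + 13. So 32^{109} ≡ 32^{13} ≡ 32 (mod 35)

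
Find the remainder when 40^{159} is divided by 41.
By Fermat: 40^{40} ≡ 1 (mod 41). 159 = 3×40 + 39. So 40^{159} ≡ 40^{39} ≡ 40 (mod 41)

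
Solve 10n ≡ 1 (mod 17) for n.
12

Using Extended Euclidean Algorithm:
gcd(10, 17) = 1
Bezout coefficients: 10 × -5 + 17 × 3 = 1
So 10 × -5 ≡ 1 (mod 17)
The inverse is -5 mod 17 = 12
Verification: 10 × 12 = 120 = 7 × 17 + 1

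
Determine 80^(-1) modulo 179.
80^(-1) ≡ 47 (mod 179). Verification: 80 × 47 = 3760 ≡ 1 (mod 179)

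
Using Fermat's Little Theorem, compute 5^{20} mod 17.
13

By Fermat's Little Theorem, a^(p-1) ≡ 1 (mod p) for prime p and gcd(a, p) = 1
Here p = 17, so 5^16 ≡ 1 (mod 17)
We can reduce the exponent: 20 mod 16 = 4
So 5^20 ≡ 5^4 (mod 17)
Computing: 5^4 mod 17 = 13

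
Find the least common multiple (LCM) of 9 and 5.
45

First find GCD(9, 5) using the Euclidean algorithm:
9 = 1 × 5 + 4
5 = 1 × 4 + 1
4 = 4 × 1 + 0
GCD(9, 5) = 1

LCM formula: LCM(a, b) = (a × b) / GCD(a, b)
LCM(9, 5) = (9 × 5) / 1
LCM(9, 5) = 45 / 1
LCM(9, 5) = 45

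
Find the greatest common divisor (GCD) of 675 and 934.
1

Using the Euclidean algorithm:
675 = 0 × 934 + 675
934 = 1 × 675 + 259
675 = 2 × 259 + 157
259 = 1 × 157 + 102
157 = 1 × 102 + 55
102 = 1 × 55 + 47
55 = 1 × 47 + 8
47 = 5 × 8 + 7
8 = 1 × 7 + 1
7 = 7 × 1 + 0

GCD(675, 934) = 1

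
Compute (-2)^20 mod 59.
Using repeated squaring. (-2) ≡ 57 (mod 59). 20 = 16 + 4 (binary 10100). Repeated squaring mod 59: 57^1 ≡ 57; 57^2 ≡ 57² = 3249 ≡ 4; 57^4 ≡ 4² = 16 ≡ 16; 57^8 ≡ 16² = 256 ≡ 20; 57^16 ≡ 20² = 400 ≡ 46. Multiply: (-2)^20 ≡ 57^16 × 57^4 ≡ 46 × 16 (mod 59): 46 × 16 = 736 ≡ 28. So (-2)^20 ≡ 28 (mod 59).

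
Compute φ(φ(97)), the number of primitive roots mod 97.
Number of primitive roots mod 97 = φ(96) = 32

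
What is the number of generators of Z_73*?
Number of primitive roots mod 73 = φ(72) = 24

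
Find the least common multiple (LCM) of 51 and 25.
1275

First find GCD(51, 25) using the Euclidean algorithm:
51 = 2 × 25 + 1
25 = 25 × 1 + 0
GCD(51, 25) = 1

LCM formula: LCM(a, b) = (a × b) / GCD(a, b)
LCM(51, 25) = (51 × 25) / 1
LCM(51, 25) = 1275 / 1
LCM(51, 25) = 1275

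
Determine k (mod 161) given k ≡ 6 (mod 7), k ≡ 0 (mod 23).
69

Using the Chinese Remainder Theorem:
M = product of moduli = 161
For equation 1: M_1 = 23, 23 ≡ 2 (mod 7), inverse of 23 mod 7 is 4 (check: 2 × 4 = 8 ≡ 1 (mod 7))
For equation 2: M_2 = 7, 7 ≡ 7 (mod 23), inverse of 7 mod 23 is 10 (check: 7 × 10 = 70 ≡ 1 (mod 23))
Combine: k ≡ Σ r_i×M_i×(M_i⁻¹ mod m_i) = 6×23×4 + 0×7×10 = 552 + 0 = 552
552 mod 161 = 69
k ≡ 69 (mod 161)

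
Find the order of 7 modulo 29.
Powers of 7 mod 29: 7^1≡7, 7^2≡20, 7^3≡24, 7^4≡23, 7^5≡16, 7^6≡25, 7^7≡1. Order = 7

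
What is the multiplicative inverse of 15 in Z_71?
19

Using Extended Euclidean Algorithm:
gcd(15, 71) = 1
Bezout coefficients: 15 × 19 + 71 × -4 = 1
So 15 × 19 ≡ 1 (mod 71)
The inverse is 19 mod 71 = 19
Verification: 15 × 19 = 285 = 4 × 71 + 1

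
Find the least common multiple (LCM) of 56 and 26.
728

First find GCD(56, 26) using the Euclidean algorithm:
56 = 2 × 26 + 4
26 = 6 × 4 + 2
4 = 2 × 2 + 0
GCD(56, 26) = 2

LCM formula: LCM(a, b) = (a × b) / GCD(a, b)
LCM(56, 26) = (56 × 26) / 2
LCM(56, 26) = 1456 / 2
LCM(56, 26) = 728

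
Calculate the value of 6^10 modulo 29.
10 = 8 + 2 (binary 1010). Repeated squaring mod 29: 6^1 ≡ 6; 6^2 ≡ 6² = 36 ≡ 7; 6^4 ≡ 7² = 49 ≡ 20; 6^8 ≡ 20² = 400 ≡ 23. Multiply: 6^10 = 6^8 × 6^2 ≡ 23 × 7 (mod 29): 23 × 7 = 161 ≡ 16. So 6^10 ≡ 16 (mod 29).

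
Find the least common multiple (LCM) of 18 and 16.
144

First find GCD(18, 16) using the Euclidean algorithm:
18 = 1 × 16 + 2
16 = 8 × 2 + 0
GCD(18, 16) = 2

LCM formula: LCM(a, b) = (a × b) / GCD(a, b)
LCM(18, 16) = (18 × 16) / 2
LCM(18, 16) = 288 / 2
LCM(18, 16) = 144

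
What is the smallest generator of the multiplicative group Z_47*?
p - 1 = 46 has prime divisors 2, 23. h is a primitive root mod 47 iff h^(46/q) ≢ 1 (mod 47) for each such q.
h = 2: 2^23 ≡ 1, 2^2 ≡ 4 (mod 47); 2^23 ≡ 1, so not a primitive root.
h = 3: 3^23 ≡ 1, 3^2 ≡ 9 (mod 47); 3^23 ≡ 1, so not a primitive root.
h = 4: 4^23 ≡ 1, 4^2 ≡ 16 (mod 47); 4^23 ≡ 1, so not a primitive root.
h = 5: 5^23 ≡ 46, 5^2 ≡ 25 (mod 47); none is 1, so 5 has order 46 and is a primitive root.
The smallest primitive root mod 47 is g = 5.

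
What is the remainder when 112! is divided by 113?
By Wilson's theorem, (112)! ≡ -1 ≡ 112 (mod 113)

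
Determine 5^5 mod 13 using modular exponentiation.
5 = 4 + 1 (binary 101). Repeated squaring mod 13: 5^1 ≡ 5; 5^2 ≡ 5² = 25 ≡ 12; 5^4 ≡ 12² = 144 ≡ 1. Multiply: 5^5 = 5^4 × 5^1 ≡ 1 × 5 (mod 13): 1 × 5 = 5 ≡ 5. So 5^5 ≡ 5 (mod 13).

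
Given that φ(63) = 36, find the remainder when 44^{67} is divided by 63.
By Euler: 44^{36} ≡ 1 (mod 63) since gcd(44, 63) = 1. 67 = 1×36 + 31. So 44^{67} ≡ 44^{31} ≡ 44 (mod 63)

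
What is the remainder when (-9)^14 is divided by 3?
Using repeated squaring. (-9) ≡ 0 (mod 3). 14 = 8 + 4 + 2 (binary 1110). Repeated squaring mod 3: 0^1 ≡ 0; 0^2 ≡ 0² = 0 ≡ 0; 0^4 ≡ 0² = 0 ≡ 0; 0^8 ≡ 0² = 0 ≡ 0. Multiply: (-9)^14 ≡ 0^8 × 0^4 × 0^2 ≡ 0 × 0 × 0 (mod 3): 0 × 0 = 0 ≡ 0; 0 × 0 = 0 ≡ 0. So (-9)^14 ≡ 0 (mod 3).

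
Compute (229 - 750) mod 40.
39

(229 - 750) = -521
-521 mod 40 = 39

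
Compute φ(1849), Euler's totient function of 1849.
1806

Prime factorization: 1849 = 43^2
Using the formula φ(n) = n × Π(1 - 1/p) for each prime factor p:
φ(1849) = 1849 × (1 - 1/43)
φ(1849) = 1806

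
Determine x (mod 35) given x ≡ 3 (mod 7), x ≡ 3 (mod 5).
3

Using the Chinese Remainder Theorem:
M = product of moduli = 35
For equation 1: M_1 = 5, 5 ≡ 5 (mod 7), inverse of 5 mod 7 is 3 (check: 5 × 3 = 15 ≡ 1 (mod 7))
For equation 2: M_2 = 7, 7 ≡ 2 (mod 5), inverse of 7 mod 5 is 3 (check: 2 × 3 = 6 ≡ 1 (mod 5))
Combine: x ≡ Σ r_i×M_i×(M_i⁻¹ mod m_i) = 3×5×3 + 3×7×3 = 45 + 63 = 108
108 mod 35 = 3
x ≡ 3 (mod 35)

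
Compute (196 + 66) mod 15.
7

(196 + 66) = 262
262 mod 15 = 7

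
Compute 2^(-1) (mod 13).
7

Using Extended Euclidean Algorithm:
gcd(2, 13) = 1
Bezout coefficients: 2 × -6 + 13 × 1 = 1
So 2 × -6 ≡ 1 (mod 13)
The inverse is -6 mod 13 = 7
Verification: 2 × 7 = 14 = 1 × 13 + 1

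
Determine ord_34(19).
Powers of 19 mod 34: 19^1≡19, 19^2≡21, 19^3≡25, 19^4≡33, 19^5≡15, 19^6≡13, 19^7≡9, 19^8≡1. Order = 8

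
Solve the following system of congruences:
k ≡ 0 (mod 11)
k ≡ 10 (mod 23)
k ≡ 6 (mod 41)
539

Using the Chinese Remainder Theorem:
M = product of moduli = 10373
For equation 1: M_1 = 943, 943 ≡ 8 (mod 11), inverse of 943 mod 11 is 7 (check: 8 × 7 = 56 ≡ 1 (mod 11))
For equation 2: M_2 = 451, 451 ≡ 14 (mod 23), inverse of 451 mod 23 is 5 (check: 14 × 5 = 70 ≡ 1 (mod 23))
For equation 3: M_3 = 253, 253 ≡ 7 (mod 41), inverse of 253 mod 41 is 6 (check: 7 × 6 = 42 ≡ 1 (mod 41))
Combine: k ≡ Σ r_i×M_i×(M_i⁻¹ mod m_i) = 0×943×7 + 10×451×5 + 6×253×6 = 0 + 22550 + 9108 = 31658
31658 mod 10373 = 539
k ≡ 539 (mod 10373)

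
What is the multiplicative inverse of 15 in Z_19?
14

Using Extended Euclidean Algorithm:
gcd(15, 19) = 1
Bezout coefficients: 15 × -5 + 19 × 4 = 1
So 15 × -5 ≡ 1 (mod 19)
The inverse is -5 mod 19 = 14
Verification: 15 × 14 = 210 = 11 × 19 + 1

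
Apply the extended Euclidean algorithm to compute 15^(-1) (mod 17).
Extended GCD: 15(8) + 17(-7) = 1. So 15^(-1) ≡ 8 ≡ 8 (mod 17). Verify: 15 × 8 = 120 ≡ 1 (mod 17)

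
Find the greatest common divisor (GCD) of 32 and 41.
1

Using the Euclidean algorithm:
32 = 0 × 41 + 32
41 = 1 × 32 + 9
32 = 3 × 9 + 5
9 = 1 × 5 + 4
5 = 1 × 4 + 1
4 = 4 × 1 + 0

GCD(32, 41) = 1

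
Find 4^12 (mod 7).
Using Fermat: 4^{6} ≡ 1 (mod 7). 12 ≡ 0 (mod 6). So 4^{12} ≡ 4^{0} ≡ 1 (mod 7)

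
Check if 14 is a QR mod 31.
By Euler's criterion: 14^{15} ≡ 1 (mod 31). Since this equals 1, 14 is a QR.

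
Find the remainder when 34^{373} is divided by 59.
By Fermat: 34^{58} ≡ 1 (mod 59). 373 = 6×58 + 25. So 34^{373} ≡ 34^{25} ≡ 38 (mod 59)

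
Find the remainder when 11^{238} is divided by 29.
By Fermat: 11^{28} ≡ 1 (mod 29). 238 = 8×28 + 14. So 11^{238} ≡ 11^{14} ≡ 28 (mod 29)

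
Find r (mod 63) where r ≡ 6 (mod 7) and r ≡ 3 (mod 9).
M = 7 × 9 = 63. M₁ = 9, y₁ ≡ 4 (mod 7). M₂ = 7, y₂ ≡ 4 (mod 9). r = 6×9×4 + 3×7×4 ≡ 48 (mod 63)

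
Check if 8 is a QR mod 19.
By Euler's criterion: 8^{9} ≡ 18 (mod 19). Since this equals -1 (≡ 18), 8 is not a QR.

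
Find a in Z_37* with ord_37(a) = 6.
11 has order 6 mod 37 since 11^{6} ≡ 1 (mod 37) and no smaller power works.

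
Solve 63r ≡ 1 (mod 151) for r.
63^(-1) ≡ 12 (mod 151). Verification: 63 × 12 = 756 ≡ 1 (mod 151)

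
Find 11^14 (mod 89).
Using repeated squaring. 14 = 8 + 4 + 2 (binary 1110). Repeated squaring mod 89: 11^1 ≡ 11; 11^2 ≡ 11² = 121 ≡ 32; 11^4 ≡ 32² = 1024 ≡ 45; 11^8 ≡ 45² = 2025 ≡ 67. Multiply: 11^14 = 11^8 × 11^4 × 11^2 ≡ 67 × 45 × 32 (mod 89): 67 × 45 = 3015 ≡ 78; 78 × 32 = 2496 ≡ 4. So 11^14 ≡ 4 (mod 89).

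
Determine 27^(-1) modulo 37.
27^(-1) ≡ 11 (mod 37). Verification: 27 × 11 = 297 ≡ 1 (mod 37)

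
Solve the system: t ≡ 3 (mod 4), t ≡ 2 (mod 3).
M = 4 × 3 = 12. M₁ = 3, y₁ ≡ 3 (mod 4). M₂ = 4, y₂ ≡ 1 (mod 3). t = 3×3×3 + 2×4×1 ≡ 11 (mod 12)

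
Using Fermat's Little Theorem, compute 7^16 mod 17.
By Fermat's Little Theorem, 7^{16} ≡ 1 (mod 17) since 17 is prime and gcd(7, 17) = 1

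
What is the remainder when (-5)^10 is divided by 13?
(-5) ≡ 8 (mod 13). 10 = 8 + 2 (binary 1010). Repeated squaring mod 13: 8^1 ≡ 8; 8^2 ≡ 8² = 64 ≡ 12; 8^4 ≡ 12² = 144 ≡ 1; 8^8 ≡ 1² = 1 ≡ 1. Multiply: (-5)^10 ≡ 8^8 × 8^2 ≡ 1 × 12 (mod 13): 1 × 12 = 12 ≡ 12. So (-5)^10 ≡ 12 (mod 13).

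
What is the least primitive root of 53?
2

A primitive root g modulo p has order p-1 = 52
Prime divisors of 52: [2, 13]
g is a primitive root iff g^(52/q) ≢ 1 (mod 53) for each prime divisor q
Testing small values:
  g = 2: 2^26 ≡ 52, 2^4 ≡ 16 (mod 53) → none is 1, primitive root!
The smallest primitive root is 2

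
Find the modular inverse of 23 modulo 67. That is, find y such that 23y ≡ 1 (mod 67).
35

Using Extended Euclidean Algorithm:
gcd(23, 67) = 1
Bezout coefficients: 23 × -32 + 67 × 11 = 1
So 23 × -32 ≡ 1 (mod 67)
The inverse is -32 mod 67 = 35
Verification: 23 × 35 = 805 = 12 × 67 + 1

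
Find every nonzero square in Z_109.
QRs mod 109: {1, 3, 4, 5, 7, 9, 12, 15, 16, 20, 21, 22, 25, 26, 27, 28, 29, 31, 34, 35, 36, 38, 43, 45, 46, 48, 49, 60, 61, 63, 64, 66, 71, 73, 74, 75, 78, 80, 81, 82, 83, 84, 87, 88, 89, 93, 94, 97, 100, 102, 104, 105, 106, 108}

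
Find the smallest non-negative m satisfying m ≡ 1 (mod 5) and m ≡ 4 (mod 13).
M = 5 × 13 = 65. M₁ = 13, y₁ ≡ 2 (mod 5). M₂ = 5, y₂ ≡ 8 (mod 13). m = 1×13×2 + 4×5×8 ≡ 56 (mod 65)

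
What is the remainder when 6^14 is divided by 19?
Using repeated squaring. 14 = 8 + 4 + 2 (binary 1110). Repeated squaring mod 19: 6^1 ≡ 6; 6^2 ≡ 6² = 36 ≡ 17; 6^4 ≡ 17² = 289 ≡ 4; 6^8 ≡ 4² = 16 ≡ 16. Multiply: 6^14 = 6^8 × 6^4 × 6^2 ≡ 16 × 4 × 17 (mod 19): 16 × 4 = 64 ≡ 7; 7 × 17 = 119 ≡ 5. So 6^14 ≡ 5 (mod 19).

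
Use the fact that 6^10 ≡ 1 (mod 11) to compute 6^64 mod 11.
By Fermat: 6^{10} ≡ 1 (mod 11). 64 = 6×10 + 4. So 6^{64} ≡ 6^{4} ≡ 9 (mod 11)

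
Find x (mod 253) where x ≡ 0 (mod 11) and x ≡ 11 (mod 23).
M = 11 × 23 = 253. M₁ = 23, y₁ ≡ 1 (mod 11). M₂ = 11, y₂ ≡ 21 (mod 23). x = 0×23×1 + 11×11×21 ≡ 11 (mod 253)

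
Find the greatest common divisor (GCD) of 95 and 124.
1

Using the Euclidean algorithm:
95 = 0 × 124 + 95
124 = 1 × 95 + 29
95 = 3 × 29 + 8
29 = 3 × 8 + 5
8 = 1 × 5 + 3
5 = 1 × 3 + 2
3 = 1 × 2 + 1
2 = 2 × 1 + 0

GCD(95, 124) = 1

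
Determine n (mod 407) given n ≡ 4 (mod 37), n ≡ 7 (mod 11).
337

Using the Chinese Remainder Theorem:
M = product of moduli = 407
For equation 1: M_1 = 11, 11 ≡ 11 (mod 37), inverse of 11 mod 37 is 27 (check: 11 × 27 = 297 ≡ 1 (mod 37))
For equation 2: M_2 = 37, 37 ≡ 4 (mod 11), inverse of 37 mod 11 is 3 (check: 4 × 3 = 12 ≡ 1 (mod 11))
Combine: n ≡ Σ r_i×M_i×(M_i⁻¹ mod m_i) = 4×11×27 + 7×37×3 = 1188 + 777 = 1965
1965 mod 407 = 337
n ≡ 337 (mod 407)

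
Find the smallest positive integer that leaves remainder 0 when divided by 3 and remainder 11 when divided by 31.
M = 3 × 31 = 93. M₁ = 31, y₁ ≡ 1 (mod 3). M₂ = 3, y₂ ≡ 21 (mod 31). x = 0×31×1 + 11×3×21 ≡ 42 (mod 93). The smallest positive such number is 42.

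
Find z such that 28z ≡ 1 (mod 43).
28^(-1) ≡ 20 (mod 43). Verification: 28 × 20 = 560 ≡ 1 (mod 43)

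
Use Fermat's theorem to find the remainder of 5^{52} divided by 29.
20

By Fermat's Little Theorem, a^(p-1) ≡ 1 (mod p) for prime p and gcd(a, p) = 1
Here p = 29, so 5^28 ≡ 1 (mod 29)
We can reduce the exponent: 52 mod 28 = 24
So 5^52 ≡ 5^24 (mod 29)
Computing: 5^24 mod 29 = 20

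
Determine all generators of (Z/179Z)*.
Primitive roots mod 179: {2, 6, 7, 8, 10, 11, 18, 21, 23, 24, 26, 28, 30, 32, 33, 34, 35, 37, 38, 40, 41, 44, 50, 53, 54, 55, 58, 62, 63, 69, 71, 72, 73, 78, 79, 84, 86, 90, 91, 92, 94, 96, 97, 98, 99, 102, 103, 104, 105, 109, 111, 112, 113, 114, 115, 118, 119, 120, 122, 123, 127, 128, 130, 131, 132, 133, 134, 136, 137, 140, 143, 148, 150, 152, 154, 157, 159, 160, 162, 163, 164, 165, 166, 167, 170, 174, 175, 176}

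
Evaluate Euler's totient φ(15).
8

Prime factorization: 15 = 3 × 5
Using the formula φ(n) = n × Π(1 - 1/p) for each prime factor p:
φ(15) = 15 × (1 - 1/3) × (1 - 1/5)
φ(15) = 8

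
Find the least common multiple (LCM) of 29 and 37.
1073

First find GCD(29, 37) using the Euclidean algorithm:
29 = 0 × 37 + 29
37 = 1 × 29 + 8
29 = 3 × 8 + 5
8 = 1 × 5 + 3
5 = 1 × 3 + 2
3 = 1 × 2 + 1
2 = 2 × 1 + 0
GCD(29, 37) = 1

LCM formula: LCM(a, b) = (a × b) / GCD(a, b)
LCM(29, 37) = (29 × 37) / 1
LCM(29, 37) = 1073 / 1
LCM(29, 37) = 1073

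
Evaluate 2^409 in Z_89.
Using Fermat: 2^{88} ≡ 1 (mod 89). 409 ≡ 57 (mod 88). So 2^{409} ≡ 2^{57} ≡ 4 (mod 89)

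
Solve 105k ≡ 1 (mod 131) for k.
105^(-1) ≡ 5 (mod 131). Verification: 105 × 5 = 525 ≡ 1 (mod 131)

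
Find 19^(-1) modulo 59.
28

Using Extended Euclidean Algorithm:
gcd(19, 59) = 1
Bezout coefficients: 19 × 28 + 59 × -9 = 1
So 19 × 28 ≡ 1 (mod 59)
The inverse is 28 mod 59 = 28
Verification: 19 × 28 = 532 = 9 × 59 + 1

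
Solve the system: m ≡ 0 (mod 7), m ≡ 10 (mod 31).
M = 7 × 31 = 217. M₁ = 31, y₁ ≡ 5 (mod 7). M₂ = 7, y₂ ≡ 9 (mod 31). m = 0×31×5 + 10×7×9 ≡ 196 (mod 217)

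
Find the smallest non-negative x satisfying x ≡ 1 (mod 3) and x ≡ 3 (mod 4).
M = 3 × 4 = 12. M₁ = 4, y₁ ≡ 1 (mod 3). M₂ = 3, y₂ ≡ 3 (mod 4). x = 1×4×1 + 3×3×3 ≡ 7 (mod 12)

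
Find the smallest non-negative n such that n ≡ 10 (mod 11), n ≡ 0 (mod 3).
21

Using the Chinese Remainder Theorem:
M = product of moduli = 33
For equation 1: M_1 = 3, 3 ≡ 3 (mod 11), inverse of 3 mod 11 is 4 (check: 3 × 4 = 12 ≡ 1 (mod 11))
For equation 2: M_2 = 11, 11 ≡ 2 (mod 3), inverse of 11 mod 3 is 2 (check: 2 × 2 = 4 ≡ 1 (mod 3))
Combine: n ≡ Σ r_i×M_i×(M_i⁻¹ mod m_i) = 10×3×4 + 0×11×2 = 120 + 0 = 120
120 mod 33 = 21
n ≡ 21 (mod 33)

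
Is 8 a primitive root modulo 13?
p - 1 = 12 has prime divisors 2, 3. Check 8^(12/q) mod 13 for each: 8^(12/2) = 8^6 ≡ 12, 8^(12/3) = 8^4 ≡ 1 (mod 13). Since 8^4 ≡ 1 (mod 13), the order of 8 divides 4 (in fact the order is 4) ≠ 12, so it is not a primitive root.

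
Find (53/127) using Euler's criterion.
(53/127) = 53^{63} mod 127 = -1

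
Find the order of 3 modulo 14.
Powers of 3 mod 14: 3^1≡3, 3^2≡9, 3^3≡13, 3^4≡11, 3^5≡5, 3^6≡1. Order = 6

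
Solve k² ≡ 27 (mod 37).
The square roots of 27 mod 37 are 8 and 29. Verify: 8² = 64 ≡ 27 (mod 37)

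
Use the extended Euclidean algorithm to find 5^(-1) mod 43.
Extended GCD: 5(-17) + 43(2) = 1. So 5^(-1) ≡ 26 ≡ 26 (mod 43). Verify: 5 × 26 = 130 ≡ 1 (mod 43)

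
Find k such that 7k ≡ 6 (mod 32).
10

Since gcd(7, 32) = 1 divides 6, a solution exists.
Multiply both sides by the inverse of 7 mod 32:
  7^(-1) mod 32 = 23
  x ≡ 23 × 6 ≡ 138 ≡ 10 (mod 32)
Verification: 7 × 10 = 70 = 2 × 32 + 6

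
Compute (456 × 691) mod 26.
2

(456 × 691) = 315096
315096 mod 26 = 2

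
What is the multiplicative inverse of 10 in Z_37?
10^(-1) ≡ 26 (mod 37). Verification: 10 × 26 = 260 ≡ 1 (mod 37)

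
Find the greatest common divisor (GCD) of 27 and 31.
1

Using the Euclidean algorithm:
27 = 0 × 31 + 27
31 = 1 × 27 + 4
27 = 6 × 4 + 3
4 = 1 × 3 + 1
3 = 3 × 1 + 0

GCD(27, 31) = 1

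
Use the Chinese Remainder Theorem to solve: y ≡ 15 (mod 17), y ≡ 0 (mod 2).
32

Using the Chinese Remainder Theorem:
M = product of moduli = 34
For equation 1: M_1 = 2, 2 ≡ 2 (mod 17), inverse of 2 mod 17 is 9 (check: 2 × 9 = 18 ≡ 1 (mod 17))
For equation 2: M_2 = 17, 17 ≡ 1 (mod 2), inverse of 17 mod 2 is 1 (check: 1 × 1 = 1 ≡ 1 (mod 2))
Combine: y ≡ Σ r_i×M_i×(M_i⁻¹ mod m_i) = 15×2×9 + 0×17×1 = 270 + 0 = 270
270 mod 34 = 32
y ≡ 32 (mod 34)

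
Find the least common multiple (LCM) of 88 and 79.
6952

First find GCD(88, 79) using the Euclidean algorithm:
88 = 1 × 79 + 9
79 = 8 × 9 + 7
9 = 1 × 7 + 2
7 = 3 × 2 + 1
2 = 2 × 1 + 0
GCD(88, 79) = 1

LCM formula: LCM(a, b) = (a × b) / GCD(a, b)
LCM(88, 79) = (88 × 79) / 1
LCM(88, 79) = 6952 / 1
LCM(88, 79) = 6952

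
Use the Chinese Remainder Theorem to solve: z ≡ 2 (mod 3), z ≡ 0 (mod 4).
M = 3 × 4 = 12. M₁ = 4, y₁ ≡ 1 (mod 3). M₂ = 3, y₂ ≡ 3 (mod 4). z = 2×4×1 + 0×3×3 ≡ 8 (mod 12)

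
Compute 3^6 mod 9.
6 = 4 + 2 (binary 110). Repeated squaring mod 9: 3^1 ≡ 3; 3^2 ≡ 3² = 9 ≡ 0; 3^4 ≡ 0² = 0 ≡ 0. Multiply: 3^6 = 3^4 × 3^2 ≡ 0 × 0 (mod 9): 0 × 0 = 0 ≡ 0. So 3^6 ≡ 0 (mod 9).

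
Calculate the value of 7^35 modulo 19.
Using Fermat: 7^{18} ≡ 1 (mod 19). 35 ≡ 17 (mod 18). So 7^{35} ≡ 7^{17} ≡ 11 (mod 19)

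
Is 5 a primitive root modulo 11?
No

To verify, check if 5^(10/q) ≢ 1 (mod 11) for each prime divisor q of 10
Divisors of 10 = 10: [1, 2, 5, 10]
  5^(10/2) = 5^5 ≡ 1 (mod 11)
  5^(10/5) = 5^2 ≡ 3 (mod 11)
Conclusion: 5 is not a primitive root modulo 11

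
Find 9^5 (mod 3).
9 ≡ 0 (mod 3). 5 = 4 + 1 (binary 101). Repeated squaring mod 3: 0^1 ≡ 0; 0^2 ≡ 0² = 0 ≡ 0; 0^4 ≡ 0² = 0 ≡ 0. Multiply: 9^5 ≡ 0^4 × 0^1 ≡ 0 × 0 (mod 3): 0 × 0 = 0 ≡ 0. So 9^5 ≡ 0 (mod 3).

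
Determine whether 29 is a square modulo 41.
By Euler's criterion: 29^{20} ≡ 40 (mod 41). Since this equals -1 (≡ 40), 29 is not a QR.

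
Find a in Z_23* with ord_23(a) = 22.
5 has order 22 mod 23 since 5^{22} ≡ 1 (mod 23) and no smaller power works.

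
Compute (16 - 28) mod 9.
6

(16 - 28) = -12
-12 mod 9 = 6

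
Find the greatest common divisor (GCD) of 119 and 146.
1

Using the Euclidean algorithm:
119 = 0 × 146 + 119
146 = 1 × 119 + 27
119 = 4 × 27 + 11
27 = 2 × 11 + 5
11 = 2 × 5 + 1
5 = 5 × 1 + 0

GCD(119, 146) = 1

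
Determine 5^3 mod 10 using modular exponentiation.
3 = 2 + 1 (binary 11). Repeated squaring mod 10: 5^1 ≡ 5; 5^2 ≡ 5² = 25 ≡ 5. Multiply: 5^3 = 5^2 × 5^1 ≡ 5 × 5 (mod 10): 5 × 5 = 25 ≡ 5. So 5^3 ≡ 5 (mod 10).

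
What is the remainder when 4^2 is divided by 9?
2 = 2 (binary 10). Repeated squaring mod 9: 4^1 ≡ 4; 4^2 ≡ 4² = 16 ≡ 7. So 4^2 ≡ 7 (mod 9).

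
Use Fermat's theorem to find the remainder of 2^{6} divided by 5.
4

By Fermat's Little Theorem, a^(p-1) ≡ 1 (mod p) for prime p and gcd(a, p) = 1
Here p = 5, so 2^4 ≡ 1 (mod 5)
We can reduce the exponent: 6 mod 4 = 2
So 2^6 ≡ 2^2 (mod 5)
Computing: 2^2 mod 5 = 4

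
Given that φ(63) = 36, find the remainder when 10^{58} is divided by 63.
By Euler: 10^{36} ≡ 1 (mod 63) since gcd(10, 63) = 1. 58 = 1×36 + 22. So 10^{58} ≡ 10^{22} ≡ 46 (mod 63)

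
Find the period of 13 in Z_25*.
Powers of 13 mod 25: 13^1≡13, 13^2≡19, 13^3≡22, 13^4≡11, 13^5≡18, 13^6≡9, 13^7≡17, 13^8≡21, 13^9≡23, 13^10≡24, 13^11≡12, 13^12≡6, 13^13≡3, 13^14≡14, 13^15≡7, 13^16≡16, 13^17≡8, 13^18≡4, 13^19≡2, 13^20≡1. Order = 20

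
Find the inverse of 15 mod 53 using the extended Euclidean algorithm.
Extended GCD: 15(-7) + 53(2) = 1. So 15^(-1) ≡ 46 ≡ 46 (mod 53). Verify: 15 × 46 = 690 ≡ 1 (mod 53)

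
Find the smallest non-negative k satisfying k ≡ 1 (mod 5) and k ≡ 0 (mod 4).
M = 5 × 4 = 20. M₁ = 4, y₁ ≡ 4 (mod 5). M₂ = 5, y₂ ≡ 1 (mod 4). k = 1×4×4 + 0×5×1 ≡ 16 (mod 20)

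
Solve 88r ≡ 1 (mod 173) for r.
88^(-1) ≡ 116 (mod 173). Verification: 88 × 116 = 10208 ≡ 1 (mod 173)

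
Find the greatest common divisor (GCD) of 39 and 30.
3

Using the Euclidean algorithm:
39 = 1 × 30 + 9
30 = 3 × 9 + 3
9 = 3 × 3 + 0

GCD(39, 30) = 3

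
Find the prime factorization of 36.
2^2 × 3^2

Divide by primes starting from smallest:
36 ÷ 2 = 18
18 ÷ 2 = 9
9 ÷ 3 = 3
3 ÷ 3 = 1

36 = 2^2 × 3^2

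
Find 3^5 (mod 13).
5 = 4 + 1 (binary 101). Repeated squaring mod 13: 3^1 ≡ 3; 3^2 ≡ 3² = 9 ≡ 9; 3^4 ≡ 9² = 81 ≡ 3. Multiply: 3^5 = 3^4 × 3^1 ≡ 3 × 3 (mod 13): 3 × 3 = 9 ≡ 9. So 3^5 ≡ 9 (mod 13).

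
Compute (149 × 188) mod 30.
22

(149 × 188) = 28012
28012 mod 30 = 22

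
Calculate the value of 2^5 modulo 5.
5 = 4 + 1 (binary 101). Repeated squaring mod 5: 2^1 ≡ 2; 2^2 ≡ 2² = 4 ≡ 4; 2^4 ≡ 4² = 16 ≡ 1. Multiply: 2^5 = 2^4 × 2^1 ≡ 1 × 2 (mod 5): 1 × 2 = 2 ≡ 2. So 2^5 ≡ 2 (mod 5).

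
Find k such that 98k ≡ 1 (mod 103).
98^(-1) ≡ 41 (mod 103). Verification: 98 × 41 = 4018 ≡ 1 (mod 103)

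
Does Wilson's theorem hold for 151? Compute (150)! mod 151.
(150)! mod 151 = 150. Since this equals -1 (mod 151), Wilson confirms 151 is prime.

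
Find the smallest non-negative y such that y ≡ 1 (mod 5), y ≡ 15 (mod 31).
46

Using the Chinese Remainder Theorem:
M = product of moduli = 155
For equation 1: M_1 = 31, 31 ≡ 1 (mod 5), inverse of 31 mod 5 is 1 (check: 1 × 1 = 1 ≡ 1 (mod 5))
For equation 2: M_2 = 5, 5 ≡ 5 (mod 31), inverse of 5 mod 31 is 25 (check: 5 × 25 = 125 ≡ 1 (mod 31))
Combine: y ≡ Σ r_i×M_i×(M_i⁻¹ mod m_i) = 1×31×1 + 15×5×25 = 31 + 1875 = 1906
1906 mod 155 = 46
y ≡ 46 (mod 155)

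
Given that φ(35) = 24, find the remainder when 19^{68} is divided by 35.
By Euler: 19^{24} ≡ 1 (mod 35) since gcd(19, 35) = 1. 68 = 2×24 + 20. So 19^{68} ≡ 19^{20} ≡ 11 (mod 35)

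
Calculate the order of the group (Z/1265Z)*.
880

Prime factorization: 1265 = 5 × 11 × 23
Using the formula φ(n) = n × Π(1 - 1/p) for each prime factor p:
φ(1265) = 1265 × (1 - 1/5) × (1 - 1/11) × (1 - 1/23)
φ(1265) = 880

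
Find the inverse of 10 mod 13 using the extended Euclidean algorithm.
Extended GCD: 10(4) + 13(-3) = 1. So 10^(-1) ≡ 4 ≡ 4 (mod 13). Verify: 10 × 4 = 40 ≡ 1 (mod 13)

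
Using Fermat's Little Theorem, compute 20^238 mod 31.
By Fermat: 20^{30} ≡ 1 (mod 31). 238 = 7×30 + 28. So 20^{238} ≡ 20^{28} ≡ 10 (mod 31)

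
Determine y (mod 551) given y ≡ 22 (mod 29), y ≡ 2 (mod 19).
515

Using the Chinese Remainder Theorem:
M = product of moduli = 551
For equation 1: M_1 = 19, 19 ≡ 19 (mod 29), inverse of 19 mod 29 is 26 (check: 19 × 26 = 494 ≡ 1 (mod 29))
For equation 2: M_2 = 29, 29 ≡ 10 (mod 19), inverse of 29 mod 19 is 2 (check: 10 × 2 = 20 ≡ 1 (mod 19))
Combine: y ≡ Σ r_i×M_i×(M_i⁻¹ mod m_i) = 22×19×26 + 2×29×2 = 10868 + 116 = 10984
10984 mod 551 = 515
y ≡ 515 (mod 551)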